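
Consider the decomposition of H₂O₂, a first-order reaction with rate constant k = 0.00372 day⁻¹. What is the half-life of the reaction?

186.3 day

Step 1: For a first-order reaction, t₁/₂ = ln(2)/k
Step 2: t₁/₂ = ln(2)/0.00372
Step 3: t₁/₂ = 0.6931/0.00372 = 186.3 day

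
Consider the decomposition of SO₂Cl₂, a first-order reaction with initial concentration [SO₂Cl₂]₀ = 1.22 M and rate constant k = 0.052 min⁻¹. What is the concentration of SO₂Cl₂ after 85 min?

0.01468 M

Step 1: For a first-order reaction: [SO₂Cl₂] = [SO₂Cl₂]₀ × e^(-kt)
Step 2: [SO₂Cl₂] = 1.22 × e^(-0.052 × 85)
Step 3: [SO₂Cl₂] = 1.22 × e^(-4.42)
Step 4: [SO₂Cl₂] = 1.22 × 0.0120342 = 0.01468 M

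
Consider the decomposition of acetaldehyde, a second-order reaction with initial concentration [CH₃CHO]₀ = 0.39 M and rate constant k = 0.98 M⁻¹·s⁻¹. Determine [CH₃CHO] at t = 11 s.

0.07494 M

Step 1: For a second-order reaction: 1/[CH₃CHO] = 1/[CH₃CHO]₀ + kt
Step 2: 1/[CH₃CHO] = 1/0.39 + 0.98 × 11
Step 3: 1/[CH₃CHO] = 2.564 + 10.78 = 13.34
Step 4: [CH₃CHO] = 1/13.34 = 0.07494 M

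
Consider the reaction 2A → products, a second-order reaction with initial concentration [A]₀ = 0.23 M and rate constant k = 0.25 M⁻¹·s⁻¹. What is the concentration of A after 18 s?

0.113 M

Step 1: For a second-order reaction: 1/[A] = 1/[A]₀ + kt
Step 2: 1/[A] = 1/0.23 + 0.25 × 18
Step 3: 1/[A] = 4.348 + 4.5 = 8.848
Step 4: [A] = 1/8.848 = 0.113 M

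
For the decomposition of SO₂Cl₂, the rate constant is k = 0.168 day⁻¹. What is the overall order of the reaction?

first order (1)

Step 1: The units of k for an nth-order reaction are (concentration)^(1-n)·(time)⁻¹.
Step 2: Here k has units day⁻¹, so the concentration exponent is 0.
Step 3: 1 - n = 0 ⇒ n = 1. The reaction is first order.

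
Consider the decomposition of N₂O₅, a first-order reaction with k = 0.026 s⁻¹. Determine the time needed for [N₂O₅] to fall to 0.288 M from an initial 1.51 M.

63.73 s

Step 1: For first-order: t = ln([N₂O₅]₀/[N₂O₅])/k
Step 2: t = ln(1.51/0.288)/0.026
Step 3: t = ln(5.243)/0.026
Step 4: t = 1.657/0.026 = 63.73 s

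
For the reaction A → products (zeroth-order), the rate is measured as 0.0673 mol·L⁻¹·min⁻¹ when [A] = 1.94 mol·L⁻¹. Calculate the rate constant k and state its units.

0.0673 mol·L⁻¹·min⁻¹

Step 1: For a zeroth-order reaction, rate = k (independent of concentration).
Step 2: k = rate = 0.0673 mol·L⁻¹·min⁻¹.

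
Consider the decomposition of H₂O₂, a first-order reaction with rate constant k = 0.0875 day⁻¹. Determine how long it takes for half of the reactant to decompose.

7.922 day

Step 1: For a first-order reaction, t₁/₂ = ln(2)/k
Step 2: t₁/₂ = ln(2)/0.0875
Step 3: t₁/₂ = 0.6931/0.0875 = 7.922 day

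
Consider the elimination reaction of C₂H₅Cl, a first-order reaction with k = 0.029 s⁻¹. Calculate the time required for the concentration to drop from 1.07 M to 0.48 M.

27.64 s

Step 1: For first-order: t = ln([C₂H₅Cl]₀/[C₂H₅Cl])/k
Step 2: t = ln(1.07/0.48)/0.029
Step 3: t = ln(2.229)/0.029
Step 4: t = 0.8016/0.029 = 27.64 s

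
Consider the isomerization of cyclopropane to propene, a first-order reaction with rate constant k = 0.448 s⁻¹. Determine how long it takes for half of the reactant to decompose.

1.547 s

Step 1: For a first-order reaction, t₁/₂ = ln(2)/k
Step 2: t₁/₂ = ln(2)/0.448
Step 3: t₁/₂ = 0.6931/0.448 = 1.547 s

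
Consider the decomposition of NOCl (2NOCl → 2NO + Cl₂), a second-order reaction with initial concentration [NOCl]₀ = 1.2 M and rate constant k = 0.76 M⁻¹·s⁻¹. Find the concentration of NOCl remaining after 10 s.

0.1186 M

Step 1: For a second-order reaction: 1/[NOCl] = 1/[NOCl]₀ + kt
Step 2: 1/[NOCl] = 1/1.2 + 0.76 × 10
Step 3: 1/[NOCl] = 0.8333 + 7.6 = 8.433
Step 4: [NOCl] = 1/8.433 = 0.1186 M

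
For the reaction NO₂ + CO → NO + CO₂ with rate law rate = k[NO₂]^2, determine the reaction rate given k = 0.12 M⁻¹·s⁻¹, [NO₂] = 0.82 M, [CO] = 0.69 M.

0.08069 M/s

Step 1: The rate law is rate = k[NO₂]^2
Step 2: Note that the rate does not depend on [CO] (zero order in CO).
Step 3: rate = 0.12 × (0.82)^2 = 0.080688 M/s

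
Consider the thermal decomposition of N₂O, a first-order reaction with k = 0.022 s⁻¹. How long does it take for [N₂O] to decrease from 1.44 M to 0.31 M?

69.81 s

Step 1: For first-order: t = ln([N₂O]₀/[N₂O])/k
Step 2: t = ln(1.44/0.31)/0.022
Step 3: t = ln(4.645)/0.022
Step 4: t = 1.536/0.022 = 69.81 s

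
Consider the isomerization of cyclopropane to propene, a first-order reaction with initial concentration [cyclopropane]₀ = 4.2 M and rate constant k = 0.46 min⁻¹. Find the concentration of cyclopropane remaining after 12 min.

0.01682 M

Step 1: For a first-order reaction: [cyclopropane] = [cyclopropane]₀ × e^(-kt)
Step 2: [cyclopropane] = 4.2 × e^(-0.46 × 12)
Step 3: [cyclopropane] = 4.2 × e^(-5.52)
Step 4: [cyclopropane] = 4.2 × 0.00400585 = 0.01682 M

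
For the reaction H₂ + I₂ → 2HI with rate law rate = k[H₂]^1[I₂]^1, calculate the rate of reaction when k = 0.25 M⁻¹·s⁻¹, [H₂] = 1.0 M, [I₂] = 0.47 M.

0.1175 M/s

Step 1: The rate law is rate = k[H₂]^1[I₂]^1
Step 2: Substitute: rate = 0.25 × (1.0)^1 × (0.47)^1
Step 3: rate = 0.25 × 1 × 0.47 = 0.1175 M/s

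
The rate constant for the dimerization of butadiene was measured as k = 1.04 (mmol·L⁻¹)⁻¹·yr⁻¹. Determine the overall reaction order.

second order (2)

Step 1: The units of k for an nth-order reaction are (concentration)^(1-n)·(time)⁻¹.
Step 2: Here k has units (mmol·L⁻¹)⁻¹·yr⁻¹, so the concentration exponent is -1.
Step 3: 1 - n = -1 ⇒ n = 2. The reaction is second order.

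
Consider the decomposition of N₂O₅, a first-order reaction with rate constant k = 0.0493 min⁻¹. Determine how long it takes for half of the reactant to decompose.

14.06 min

Step 1: For a first-order reaction, t₁/₂ = ln(2)/k
Step 2: t₁/₂ = ln(2)/0.0493
Step 3: t₁/₂ = 0.6931/0.0493 = 14.06 min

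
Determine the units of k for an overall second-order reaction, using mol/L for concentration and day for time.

(mol/L)⁻¹·day⁻¹

Step 1: For overall order n, rate = k × (concentration)^n.
Step 2: Rate has units mol/L·day⁻¹; concentration term has units (mol/L)^2.
Step 3: k = rate / (concentration)^n, so units of k = (mol/L)^(1-2)·day⁻¹ = (mol/L)⁻¹·day⁻¹.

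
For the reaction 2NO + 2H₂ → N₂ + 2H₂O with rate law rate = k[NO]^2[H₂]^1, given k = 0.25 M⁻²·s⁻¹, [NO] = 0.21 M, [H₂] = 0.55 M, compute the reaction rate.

0.006064 M/s

Step 1: The rate law is rate = k[NO]^2[H₂]^1
Step 2: Substitute: rate = 0.25 × (0.21)^2 × (0.55)^1
Step 3: rate = 0.25 × 0.0441 × 0.55 = 0.00606375 M/s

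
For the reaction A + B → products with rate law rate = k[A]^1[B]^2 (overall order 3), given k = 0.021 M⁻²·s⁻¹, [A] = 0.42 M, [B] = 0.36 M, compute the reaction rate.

0.001143 M/s

Step 1: The rate law is rate = k[A]^1[B]^2, overall order = 1+2 = 3
Step 2: Substitute values: rate = 0.021 × (0.42)^1 × (0.36)^2
Step 3: rate = 0.021 × 0.42 × 0.1296 = 0.00114307 M/s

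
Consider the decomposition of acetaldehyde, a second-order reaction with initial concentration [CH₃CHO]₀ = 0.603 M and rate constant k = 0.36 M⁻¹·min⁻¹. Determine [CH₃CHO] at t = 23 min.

0.1006 M

Step 1: For a second-order reaction: 1/[CH₃CHO] = 1/[CH₃CHO]₀ + kt
Step 2: 1/[CH₃CHO] = 1/0.603 + 0.36 × 23
Step 3: 1/[CH₃CHO] = 1.658 + 8.28 = 9.938
Step 4: [CH₃CHO] = 1/9.938 = 0.1006 M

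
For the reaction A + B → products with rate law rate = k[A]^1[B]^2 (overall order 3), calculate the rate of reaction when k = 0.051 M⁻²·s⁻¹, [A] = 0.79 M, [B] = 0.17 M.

0.001164 M/s

Step 1: The rate law is rate = k[A]^1[B]^2, overall order = 1+2 = 3
Step 2: Substitute values: rate = 0.051 × (0.79)^1 × (0.17)^2
Step 3: rate = 0.051 × 0.79 × 0.0289 = 0.00116438 M/s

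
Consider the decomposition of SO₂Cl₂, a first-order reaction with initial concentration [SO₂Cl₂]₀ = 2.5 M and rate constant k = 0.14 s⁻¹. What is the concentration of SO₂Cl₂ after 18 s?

0.2011 M

Step 1: For a first-order reaction: [SO₂Cl₂] = [SO₂Cl₂]₀ × e^(-kt)
Step 2: [SO₂Cl₂] = 2.5 × e^(-0.14 × 18)
Step 3: [SO₂Cl₂] = 2.5 × e^(-2.52)
Step 4: [SO₂Cl₂] = 2.5 × 0.0804596 = 0.2011 M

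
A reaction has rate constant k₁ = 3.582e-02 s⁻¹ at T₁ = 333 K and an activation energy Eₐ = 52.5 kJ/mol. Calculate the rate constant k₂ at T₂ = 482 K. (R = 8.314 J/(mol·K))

1.259e+01 s⁻¹

Step 1: Use the two-temperature Arrhenius form: ln(k₂/k₁) = -Eₐ/R × (1/T₂ - 1/T₁)
Step 2: Convert Eₐ to J/mol: 52.5 kJ/mol = 52500 J/mol
Step 3: 1/T₂ - 1/T₁ = 1/482 - 1/333 = -9.283142e-04 K⁻¹
Step 4: ln(k₂/k₁) = -52500/8.314 × -9.283142e-04 = 5.86198
Step 5: k₂ = k₁ × exp(5.86198) = 3.582e-02 × 3.51419e+02 = 1.259e+01 s⁻¹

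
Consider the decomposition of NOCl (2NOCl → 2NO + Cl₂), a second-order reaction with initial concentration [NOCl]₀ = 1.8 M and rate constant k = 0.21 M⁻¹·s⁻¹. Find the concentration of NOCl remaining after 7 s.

0.4937 M

Step 1: For a second-order reaction: 1/[NOCl] = 1/[NOCl]₀ + kt
Step 2: 1/[NOCl] = 1/1.8 + 0.21 × 7
Step 3: 1/[NOCl] = 0.5556 + 1.47 = 2.026
Step 4: [NOCl] = 1/2.026 = 0.4937 M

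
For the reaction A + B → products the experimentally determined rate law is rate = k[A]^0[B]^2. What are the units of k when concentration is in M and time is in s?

M⁻¹·s⁻¹

Step 1: Overall order = 0 + 2 = 2.
Step 2: rate has units M·s⁻¹; [A]^0[B]^2 has units M^2.
Step 3: k = rate/([A]^0[B]^2), so units of k = M^(1-2)·s⁻¹ = M⁻¹·s⁻¹.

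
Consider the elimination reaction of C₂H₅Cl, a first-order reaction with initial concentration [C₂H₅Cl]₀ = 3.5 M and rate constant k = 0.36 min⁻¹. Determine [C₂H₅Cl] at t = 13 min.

0.03248 M

Step 1: For a first-order reaction: [C₂H₅Cl] = [C₂H₅Cl]₀ × e^(-kt)
Step 2: [C₂H₅Cl] = 3.5 × e^(-0.36 × 13)
Step 3: [C₂H₅Cl] = 3.5 × e^(-4.68)
Step 4: [C₂H₅Cl] = 3.5 × 0.00927901 = 0.03248 M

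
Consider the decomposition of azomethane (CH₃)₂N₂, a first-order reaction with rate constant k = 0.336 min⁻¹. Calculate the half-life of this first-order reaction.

2.063 min

Step 1: For a first-order reaction, t₁/₂ = ln(2)/k
Step 2: t₁/₂ = ln(2)/0.336
Step 3: t₁/₂ = 0.6931/0.336 = 2.063 min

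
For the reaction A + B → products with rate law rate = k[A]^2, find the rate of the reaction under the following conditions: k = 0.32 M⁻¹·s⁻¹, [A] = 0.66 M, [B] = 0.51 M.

0.1394 M/s

Step 1: The rate law is rate = k[A]^2
Step 2: Note that the rate does not depend on [B] (zero order in B).
Step 3: rate = 0.32 × (0.66)^2 = 0.139392 M/s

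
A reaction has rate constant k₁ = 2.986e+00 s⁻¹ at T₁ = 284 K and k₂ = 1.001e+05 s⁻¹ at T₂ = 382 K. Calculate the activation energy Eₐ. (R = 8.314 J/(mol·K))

95.9 kJ/mol

Step 1: Use the two-temperature Arrhenius form: ln(k₂/k₁) = -Eₐ/R × (1/T₂ - 1/T₁)
Step 2: ln(k₂/k₁) = ln(1.001e+05/2.986e+00) = ln(33523.1) = 10.42
Step 3: 1/T₂ - 1/T₁ = 1/382 - 1/284 = -9.033257e-04 K⁻¹
Step 4: Eₐ = -R × ln(k₂/k₁) / (1/T₂ - 1/T₁) = -8.314 × 10.42 / -9.033257e-04
Step 5: Eₐ = 9.5903e+04 J/mol = 95.9 kJ/mol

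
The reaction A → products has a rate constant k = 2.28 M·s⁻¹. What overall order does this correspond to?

zeroth order (0)

Step 1: The units of k for an nth-order reaction are (concentration)^(1-n)·(time)⁻¹.
Step 2: Here k has units M·s⁻¹, so the concentration exponent is 1.
Step 3: 1 - n = 1 ⇒ n = 0. The reaction is zeroth order.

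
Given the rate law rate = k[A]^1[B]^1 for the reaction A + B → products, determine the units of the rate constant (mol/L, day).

(mol/L)⁻¹·day⁻¹

Step 1: Overall order = 1 + 1 = 2.
Step 2: rate has units mol/L·day⁻¹; [A]^1[B]^1 has units (mol/L)^2.
Step 3: k = rate/([A]^1[B]^1), so units of k = (mol/L)^(1-2)·day⁻¹ = (mol/L)⁻¹·day⁻¹.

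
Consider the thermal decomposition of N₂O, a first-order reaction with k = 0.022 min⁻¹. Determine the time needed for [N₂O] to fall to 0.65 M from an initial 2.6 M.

63.01 min

Step 1: For first-order: t = ln([N₂O]₀/[N₂O])/k
Step 2: t = ln(2.6/0.65)/0.022
Step 3: t = ln(4)/0.022
Step 4: t = 1.386/0.022 = 63.01 min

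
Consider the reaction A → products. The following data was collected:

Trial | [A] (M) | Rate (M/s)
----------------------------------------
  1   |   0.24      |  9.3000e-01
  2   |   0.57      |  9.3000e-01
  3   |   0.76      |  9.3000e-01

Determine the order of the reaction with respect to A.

zeroth order (0)

Step 1: Compare trials - when concentration changes, rate stays constant.
Step 2: rate₂/rate₁ = 9.3000e-01/9.3000e-01 = 1
Step 3: [A]₂/[A]₁ = 0.57/0.24 = 2.375
Step 4: Since rate ratio ≈ (conc ratio)^0, the reaction is zeroth order.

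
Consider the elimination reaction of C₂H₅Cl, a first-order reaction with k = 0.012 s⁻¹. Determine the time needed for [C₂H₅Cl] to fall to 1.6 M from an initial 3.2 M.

57.76 s

Step 1: For first-order: t = ln([C₂H₅Cl]₀/[C₂H₅Cl])/k
Step 2: t = ln(3.2/1.6)/0.012
Step 3: t = ln(2)/0.012
Step 4: t = 0.6931/0.012 = 57.76 s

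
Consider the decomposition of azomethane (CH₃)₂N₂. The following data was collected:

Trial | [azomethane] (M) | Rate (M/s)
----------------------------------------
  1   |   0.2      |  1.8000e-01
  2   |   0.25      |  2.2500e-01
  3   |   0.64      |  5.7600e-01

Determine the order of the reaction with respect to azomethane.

first order (1)

Step 1: Compare trials to find order n where rate₂/rate₁ = ([azomethane]₂/[azomethane]₁)^n
Step 2: rate₂/rate₁ = 2.2500e-01/1.8000e-01 = 1.25
Step 3: [azomethane]₂/[azomethane]₁ = 0.25/0.2 = 1.25
Step 4: n = ln(1.25)/ln(1.25) = 1.00 ≈ 1
Step 5: The reaction is first order in azomethane.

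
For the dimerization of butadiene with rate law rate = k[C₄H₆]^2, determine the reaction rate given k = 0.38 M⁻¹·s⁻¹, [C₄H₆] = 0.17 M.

0.01098 M/s

Step 1: Identify the rate law: rate = k[C₄H₆]^2
Step 2: Substitute values: rate = 0.38 × (0.17)^2
Step 3: Calculate: rate = 0.38 × 0.0289 = 0.010982 M/s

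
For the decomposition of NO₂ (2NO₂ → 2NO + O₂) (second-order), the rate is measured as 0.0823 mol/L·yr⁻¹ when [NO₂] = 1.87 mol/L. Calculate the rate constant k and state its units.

0.02354 (mol/L)⁻¹·yr⁻¹

Step 1: rate = k[NO₂]^2, so k = rate / [NO₂]^2.
Step 2: k = 0.0823 / (1.87)^2 = 0.0823 / 3.497.
Step 3: k = 0.02354 (mol/L)⁻¹·yr⁻¹.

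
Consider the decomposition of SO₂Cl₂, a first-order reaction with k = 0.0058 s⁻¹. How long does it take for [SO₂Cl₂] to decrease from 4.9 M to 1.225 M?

239 s

Step 1: For first-order: t = ln([SO₂Cl₂]₀/[SO₂Cl₂])/k
Step 2: t = ln(4.9/1.225)/0.0058
Step 3: t = ln(4)/0.0058
Step 4: t = 1.386/0.0058 = 239 s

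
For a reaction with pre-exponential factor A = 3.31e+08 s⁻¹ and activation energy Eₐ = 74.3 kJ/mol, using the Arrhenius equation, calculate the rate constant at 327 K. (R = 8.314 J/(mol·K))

4.48e-04 s⁻¹

Step 1: Use the Arrhenius equation: k = A × exp(-Eₐ/RT)
Step 2: Convert Eₐ to J/mol: 74.3 kJ/mol = 74300 J/mol
Step 3: Calculate the exponent: -Eₐ/(RT) = -74300/(8.314 × 327) = -27.32946
Step 4: k = 3.31e+08 × exp(-27.32946)
Step 5: k = 3.31e+08 × 1.35197e-12 = 4.4750e-04 s⁻¹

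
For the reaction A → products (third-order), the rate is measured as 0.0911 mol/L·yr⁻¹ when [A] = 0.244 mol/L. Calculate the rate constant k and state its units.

6.271 (mol/L)⁻²·yr⁻¹

Step 1: rate = k[A]^3, so k = rate / [A]^3.
Step 2: k = 0.0911 / (0.244)^3 = 0.0911 / 0.01453.
Step 3: k = 6.271 (mol/L)⁻²·yr⁻¹.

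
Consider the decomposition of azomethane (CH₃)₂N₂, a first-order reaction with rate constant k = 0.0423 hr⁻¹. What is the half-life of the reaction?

16.39 hr

Step 1: For a first-order reaction, t₁/₂ = ln(2)/k
Step 2: t₁/₂ = ln(2)/0.0423
Step 3: t₁/₂ = 0.6931/0.0423 = 16.39 hr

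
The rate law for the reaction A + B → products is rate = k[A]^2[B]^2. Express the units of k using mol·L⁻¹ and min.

(mol·L⁻¹)⁻³·min⁻¹

Step 1: Overall order = 2 + 2 = 4.
Step 2: rate has units mol·L⁻¹·min⁻¹; [A]^2[B]^2 has units (mol·L⁻¹)^4.
Step 3: k = rate/([A]^2[B]^2), so units of k = (mol·L⁻¹)^(1-4)·min⁻¹ = (mol·L⁻¹)⁻³·min⁻¹.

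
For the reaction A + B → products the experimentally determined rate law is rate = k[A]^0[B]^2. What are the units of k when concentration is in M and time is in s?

M⁻¹·s⁻¹

Step 1: Overall order = 0 + 2 = 2.
Step 2: rate has units M·s⁻¹; [A]^0[B]^2 has units M^2.
Step 3: k = rate/([A]^0[B]^2), so units of k = M^(1-2)·s⁻¹ = M⁻¹·s⁻¹.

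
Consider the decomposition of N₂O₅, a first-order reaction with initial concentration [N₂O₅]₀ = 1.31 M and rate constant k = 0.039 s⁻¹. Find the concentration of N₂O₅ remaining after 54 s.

0.1595 M

Step 1: For a first-order reaction: [N₂O₅] = [N₂O₅]₀ × e^(-kt)
Step 2: [N₂O₅] = 1.31 × e^(-0.039 × 54)
Step 3: [N₂O₅] = 1.31 × e^(-2.106)
Step 4: [N₂O₅] = 1.31 × 0.121724 = 0.1595 M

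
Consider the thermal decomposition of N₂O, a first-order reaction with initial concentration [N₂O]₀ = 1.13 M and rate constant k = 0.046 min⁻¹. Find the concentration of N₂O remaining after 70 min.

0.04515 M

Step 1: For a first-order reaction: [N₂O] = [N₂O]₀ × e^(-kt)
Step 2: [N₂O] = 1.13 × e^(-0.046 × 70)
Step 3: [N₂O] = 1.13 × e^(-3.22)
Step 4: [N₂O] = 1.13 × 0.0399551 = 0.04515 M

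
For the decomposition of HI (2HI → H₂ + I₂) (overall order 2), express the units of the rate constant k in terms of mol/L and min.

(mol/L)⁻¹·min⁻¹

Step 1: For overall order n, rate = k × (concentration)^n.
Step 2: Rate has units mol/L·min⁻¹; concentration term has units (mol/L)^2.
Step 3: k = rate / (concentration)^n, so units of k = (mol/L)^(1-2)·min⁻¹ = (mol/L)⁻¹·min⁻¹.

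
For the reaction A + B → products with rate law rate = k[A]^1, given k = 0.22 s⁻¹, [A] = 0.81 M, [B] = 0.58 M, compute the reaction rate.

0.1782 M/s

Step 1: The rate law is rate = k[A]^1
Step 2: Note that the rate does not depend on [B] (zero order in B).
Step 3: rate = 0.22 × (0.81)^1 = 0.1782 M/s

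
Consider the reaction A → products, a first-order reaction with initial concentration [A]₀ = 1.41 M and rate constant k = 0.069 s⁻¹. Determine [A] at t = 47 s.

0.05506 M

Step 1: For a first-order reaction: [A] = [A]₀ × e^(-kt)
Step 2: [A] = 1.41 × e^(-0.069 × 47)
Step 3: [A] = 1.41 × e^(-3.243)
Step 4: [A] = 1.41 × 0.0390466 = 0.05506 M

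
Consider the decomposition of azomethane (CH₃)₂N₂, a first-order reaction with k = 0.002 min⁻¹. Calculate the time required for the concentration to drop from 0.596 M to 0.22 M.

498.3 min

Step 1: For first-order: t = ln([azomethane]₀/[azomethane])/k
Step 2: t = ln(0.596/0.22)/0.002
Step 3: t = ln(2.709)/0.002
Step 4: t = 0.9966/0.002 = 498.3 min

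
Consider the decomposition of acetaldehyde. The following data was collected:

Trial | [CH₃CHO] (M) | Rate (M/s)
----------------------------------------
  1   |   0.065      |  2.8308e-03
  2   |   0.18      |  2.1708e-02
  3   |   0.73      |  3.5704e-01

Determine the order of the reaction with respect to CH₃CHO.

second order (2)

Step 1: Compare trials to find order n where rate₂/rate₁ = ([CH₃CHO]₂/[CH₃CHO]₁)^n
Step 2: rate₂/rate₁ = 2.1708e-02/2.8308e-03 = 7.669
Step 3: [CH₃CHO]₂/[CH₃CHO]₁ = 0.18/0.065 = 2.769
Step 4: n = ln(7.669)/ln(2.769) = 2.00 ≈ 2
Step 5: The reaction is second order in CH₃CHO.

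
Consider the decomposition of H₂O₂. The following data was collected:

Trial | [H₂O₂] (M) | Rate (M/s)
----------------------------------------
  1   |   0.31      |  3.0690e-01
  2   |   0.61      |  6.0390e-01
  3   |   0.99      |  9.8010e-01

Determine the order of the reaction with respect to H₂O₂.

first order (1)

Step 1: Compare trials to find order n where rate₂/rate₁ = ([H₂O₂]₂/[H₂O₂]₁)^n
Step 2: rate₂/rate₁ = 6.0390e-01/3.0690e-01 = 1.968
Step 3: [H₂O₂]₂/[H₂O₂]₁ = 0.61/0.31 = 1.968
Step 4: n = ln(1.968)/ln(1.968) = 1.00 ≈ 1
Step 5: The reaction is first order in H₂O₂.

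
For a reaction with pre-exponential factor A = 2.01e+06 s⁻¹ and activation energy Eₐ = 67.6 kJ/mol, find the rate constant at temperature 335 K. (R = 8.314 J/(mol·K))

5.79e-05 s⁻¹

Step 1: Use the Arrhenius equation: k = A × exp(-Eₐ/RT)
Step 2: Convert Eₐ to J/mol: 67.6 kJ/mol = 67600 J/mol
Step 3: Calculate the exponent: -Eₐ/(RT) = -67600/(8.314 × 335) = -24.27123
Step 4: k = 2.01e+06 × exp(-24.27123)
Step 5: k = 2.01e+06 × 2.87832e-11 = 5.7854e-05 s⁻¹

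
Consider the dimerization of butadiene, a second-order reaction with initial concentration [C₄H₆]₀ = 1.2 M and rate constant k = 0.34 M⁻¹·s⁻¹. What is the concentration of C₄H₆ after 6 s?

0.348 M

Step 1: For a second-order reaction: 1/[C₄H₆] = 1/[C₄H₆]₀ + kt
Step 2: 1/[C₄H₆] = 1/1.2 + 0.34 × 6
Step 3: 1/[C₄H₆] = 0.8333 + 2.04 = 2.873
Step 4: [C₄H₆] = 1/2.873 = 0.348 M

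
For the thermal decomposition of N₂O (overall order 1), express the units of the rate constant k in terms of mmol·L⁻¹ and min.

min⁻¹

Step 1: For overall order n, rate = k × (concentration)^n.
Step 2: Rate has units mmol·L⁻¹·min⁻¹; concentration term has units (mmol·L⁻¹)^1.
Step 3: k = rate / (concentration)^n, so units of k = (mmol·L⁻¹)^(1-1)·min⁻¹ = min⁻¹.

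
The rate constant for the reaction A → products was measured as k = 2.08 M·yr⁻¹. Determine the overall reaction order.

zeroth order (0)

Step 1: The units of k for an nth-order reaction are (concentration)^(1-n)·(time)⁻¹.
Step 2: Here k has units M·yr⁻¹, so the concentration exponent is 1.
Step 3: 1 - n = 1 ⇒ n = 0. The reaction is zeroth order.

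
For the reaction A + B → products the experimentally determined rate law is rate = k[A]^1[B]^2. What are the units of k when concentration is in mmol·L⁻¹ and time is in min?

(mmol·L⁻¹)⁻²·min⁻¹

Step 1: Overall order = 1 + 2 = 3.
Step 2: rate has units mmol·L⁻¹·min⁻¹; [A]^1[B]^2 has units (mmol·L⁻¹)^3.
Step 3: k = rate/([A]^1[B]^2), so units of k = (mmol·L⁻¹)^(1-3)·min⁻¹ = (mmol·L⁻¹)⁻²·min⁻¹.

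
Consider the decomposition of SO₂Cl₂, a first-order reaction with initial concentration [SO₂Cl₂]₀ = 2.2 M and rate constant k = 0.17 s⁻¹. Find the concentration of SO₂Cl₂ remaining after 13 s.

0.2413 M

Step 1: For a first-order reaction: [SO₂Cl₂] = [SO₂Cl₂]₀ × e^(-kt)
Step 2: [SO₂Cl₂] = 2.2 × e^(-0.17 × 13)
Step 3: [SO₂Cl₂] = 2.2 × e^(-2.21)
Step 4: [SO₂Cl₂] = 2.2 × 0.109701 = 0.2413 M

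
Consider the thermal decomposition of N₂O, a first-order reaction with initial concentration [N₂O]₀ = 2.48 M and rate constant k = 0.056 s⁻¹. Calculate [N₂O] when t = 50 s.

0.1508 M

Step 1: For a first-order reaction: [N₂O] = [N₂O]₀ × e^(-kt)
Step 2: [N₂O] = 2.48 × e^(-0.056 × 50)
Step 3: [N₂O] = 2.48 × e^(-2.8)
Step 4: [N₂O] = 2.48 × 0.0608101 = 0.1508 M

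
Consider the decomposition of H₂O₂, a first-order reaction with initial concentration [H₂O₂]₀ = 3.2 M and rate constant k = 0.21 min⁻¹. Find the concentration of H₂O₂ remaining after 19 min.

0.0592 M

Step 1: For a first-order reaction: [H₂O₂] = [H₂O₂]₀ × e^(-kt)
Step 2: [H₂O₂] = 3.2 × e^(-0.21 × 19)
Step 3: [H₂O₂] = 3.2 × e^(-3.99)
Step 4: [H₂O₂] = 3.2 × 0.0184997 = 0.0592 M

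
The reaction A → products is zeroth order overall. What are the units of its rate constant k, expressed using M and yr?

M·yr⁻¹

Step 1: For overall order n, rate = k × (concentration)^n.
Step 2: Rate has units M·yr⁻¹; concentration term has units M^0.
Step 3: k = rate / (concentration)^n, so units of k = M^(1-0)·yr⁻¹ = M·yr⁻¹.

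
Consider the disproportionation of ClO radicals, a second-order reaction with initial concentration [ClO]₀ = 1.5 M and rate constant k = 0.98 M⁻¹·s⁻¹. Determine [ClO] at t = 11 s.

0.08736 M

Step 1: For a second-order reaction: 1/[ClO] = 1/[ClO]₀ + kt
Step 2: 1/[ClO] = 1/1.5 + 0.98 × 11
Step 3: 1/[ClO] = 0.6667 + 10.78 = 11.45
Step 4: [ClO] = 1/11.45 = 0.08736 M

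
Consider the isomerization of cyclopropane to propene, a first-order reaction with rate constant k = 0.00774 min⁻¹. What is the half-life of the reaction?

89.55 min

Step 1: For a first-order reaction, t₁/₂ = ln(2)/k
Step 2: t₁/₂ = ln(2)/0.00774
Step 3: t₁/₂ = 0.6931/0.00774 = 89.55 min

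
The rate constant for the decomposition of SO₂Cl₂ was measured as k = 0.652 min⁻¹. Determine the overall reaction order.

first order (1)

Step 1: The units of k for an nth-order reaction are (concentration)^(1-n)·(time)⁻¹.
Step 2: Here k has units min⁻¹, so the concentration exponent is 0.
Step 3: 1 - n = 0 ⇒ n = 1. The reaction is first order.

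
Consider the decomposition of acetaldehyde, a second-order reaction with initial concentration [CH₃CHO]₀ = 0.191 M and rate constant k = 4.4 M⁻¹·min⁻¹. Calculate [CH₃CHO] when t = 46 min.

0.004816 M

Step 1: For a second-order reaction: 1/[CH₃CHO] = 1/[CH₃CHO]₀ + kt
Step 2: 1/[CH₃CHO] = 1/0.191 + 4.4 × 46
Step 3: 1/[CH₃CHO] = 5.236 + 202.4 = 207.6
Step 4: [CH₃CHO] = 1/207.6 = 0.004816 M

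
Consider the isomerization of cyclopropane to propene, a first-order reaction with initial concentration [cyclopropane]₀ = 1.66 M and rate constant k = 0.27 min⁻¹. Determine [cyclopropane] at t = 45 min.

8.779e-06 M

Step 1: For a first-order reaction: [cyclopropane] = [cyclopropane]₀ × e^(-kt)
Step 2: [cyclopropane] = 1.66 × e^(-0.27 × 45)
Step 3: [cyclopropane] = 1.66 × e^(-12.15)
Step 4: [cyclopropane] = 1.66 × 5.28837e-06 = 8.779e-06 M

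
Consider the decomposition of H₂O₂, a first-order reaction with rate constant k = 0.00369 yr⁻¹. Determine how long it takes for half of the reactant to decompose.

187.8 yr

Step 1: For a first-order reaction, t₁/₂ = ln(2)/k
Step 2: t₁/₂ = ln(2)/0.00369
Step 3: t₁/₂ = 0.6931/0.00369 = 187.8 yr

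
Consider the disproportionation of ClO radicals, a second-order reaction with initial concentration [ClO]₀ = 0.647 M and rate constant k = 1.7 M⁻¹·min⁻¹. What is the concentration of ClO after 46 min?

0.01254 M

Step 1: For a second-order reaction: 1/[ClO] = 1/[ClO]₀ + kt
Step 2: 1/[ClO] = 1/0.647 + 1.7 × 46
Step 3: 1/[ClO] = 1.546 + 78.2 = 79.75
Step 4: [ClO] = 1/79.75 = 0.01254 M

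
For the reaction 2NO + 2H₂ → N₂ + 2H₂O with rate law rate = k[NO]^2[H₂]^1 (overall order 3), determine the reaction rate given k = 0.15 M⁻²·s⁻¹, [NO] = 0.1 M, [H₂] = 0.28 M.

0.00042 M/s

Step 1: The rate law is rate = k[NO]^2[H₂]^1, overall order = 2+1 = 3
Step 2: Substitute values: rate = 0.15 × (0.1)^2 × (0.28)^1
Step 3: rate = 0.15 × 0.01 × 0.28 = 0.00042 M/s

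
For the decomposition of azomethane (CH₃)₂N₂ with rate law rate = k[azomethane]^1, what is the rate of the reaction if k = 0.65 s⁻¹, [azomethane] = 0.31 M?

0.2015 M/s

Step 1: Identify the rate law: rate = k[azomethane]^1
Step 2: Substitute values: rate = 0.65 × (0.31)^1
Step 3: Calculate: rate = 0.65 × 0.31 = 0.2015 M/s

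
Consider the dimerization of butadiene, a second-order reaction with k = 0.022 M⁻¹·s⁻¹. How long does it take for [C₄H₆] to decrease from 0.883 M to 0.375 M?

69.73 s

Step 1: For second-order: t = (1/[C₄H₆] - 1/[C₄H₆]₀)/k
Step 2: t = (1/0.375 - 1/0.883)/0.022
Step 3: t = (2.667 - 1.133)/0.022
Step 4: t = 1.534/0.022 = 69.73 s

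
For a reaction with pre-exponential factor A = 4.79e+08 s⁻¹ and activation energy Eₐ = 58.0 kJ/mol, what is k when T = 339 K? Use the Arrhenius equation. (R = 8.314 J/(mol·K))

5.53e-01 s⁻¹

Step 1: Use the Arrhenius equation: k = A × exp(-Eₐ/RT)
Step 2: Convert Eₐ to J/mol: 58.0 kJ/mol = 58000 J/mol
Step 3: Calculate the exponent: -Eₐ/(RT) = -58000/(8.314 × 339) = -20.57872
Step 4: k = 4.79e+08 × exp(-20.57872)
Step 5: k = 4.79e+08 × 1.15551e-09 = 5.5349e-01 s⁻¹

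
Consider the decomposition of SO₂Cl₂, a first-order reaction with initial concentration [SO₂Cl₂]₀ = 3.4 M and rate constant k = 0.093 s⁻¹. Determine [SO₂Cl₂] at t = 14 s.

0.9248 M

Step 1: For a first-order reaction: [SO₂Cl₂] = [SO₂Cl₂]₀ × e^(-kt)
Step 2: [SO₂Cl₂] = 3.4 × e^(-0.093 × 14)
Step 3: [SO₂Cl₂] = 3.4 × e^(-1.302)
Step 4: [SO₂Cl₂] = 3.4 × 0.271987 = 0.9248 M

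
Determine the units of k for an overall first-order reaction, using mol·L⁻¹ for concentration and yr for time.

yr⁻¹

Step 1: For overall order n, rate = k × (concentration)^n.
Step 2: Rate has units mol·L⁻¹·yr⁻¹; concentration term has units (mol·L⁻¹)^1.
Step 3: k = rate / (concentration)^n, so units of k = (mol·L⁻¹)^(1-1)·yr⁻¹ = yr⁻¹.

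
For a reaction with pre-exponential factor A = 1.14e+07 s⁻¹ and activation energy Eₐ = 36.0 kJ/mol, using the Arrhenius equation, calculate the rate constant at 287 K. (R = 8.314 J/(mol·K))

3.20e+00 s⁻¹

Step 1: Use the Arrhenius equation: k = A × exp(-Eₐ/RT)
Step 2: Convert Eₐ to J/mol: 36.0 kJ/mol = 36000 J/mol
Step 3: Calculate the exponent: -Eₐ/(RT) = -36000/(8.314 × 287) = -15.08727
Step 4: k = 1.14e+07 × exp(-15.08727)
Step 5: k = 1.14e+07 × 2.80338e-07 = 3.1959e+00 s⁻¹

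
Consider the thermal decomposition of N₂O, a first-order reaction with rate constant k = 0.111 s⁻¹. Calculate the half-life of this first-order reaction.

6.245 s

Step 1: For a first-order reaction, t₁/₂ = ln(2)/k
Step 2: t₁/₂ = ln(2)/0.111
Step 3: t₁/₂ = 0.6931/0.111 = 6.245 s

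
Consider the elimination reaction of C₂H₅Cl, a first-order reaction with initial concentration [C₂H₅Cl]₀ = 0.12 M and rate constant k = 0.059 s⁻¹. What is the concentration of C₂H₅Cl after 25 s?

0.02745 M

Step 1: For a first-order reaction: [C₂H₅Cl] = [C₂H₅Cl]₀ × e^(-kt)
Step 2: [C₂H₅Cl] = 0.12 × e^(-0.059 × 25)
Step 3: [C₂H₅Cl] = 0.12 × e^(-1.475)
Step 4: [C₂H₅Cl] = 0.12 × 0.228779 = 0.02745 M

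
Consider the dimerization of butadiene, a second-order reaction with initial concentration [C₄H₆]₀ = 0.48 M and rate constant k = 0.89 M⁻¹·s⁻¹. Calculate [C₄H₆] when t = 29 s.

0.03585 M

Step 1: For a second-order reaction: 1/[C₄H₆] = 1/[C₄H₆]₀ + kt
Step 2: 1/[C₄H₆] = 1/0.48 + 0.89 × 29
Step 3: 1/[C₄H₆] = 2.083 + 25.81 = 27.89
Step 4: [C₄H₆] = 1/27.89 = 0.03585 M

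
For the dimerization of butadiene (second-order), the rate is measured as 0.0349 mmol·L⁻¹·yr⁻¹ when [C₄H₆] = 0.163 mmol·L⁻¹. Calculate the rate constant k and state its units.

1.314 (mmol·L⁻¹)⁻¹·yr⁻¹

Step 1: rate = k[C₄H₆]^2, so k = rate / [C₄H₆]^2.
Step 2: k = 0.0349 / (0.163)^2 = 0.0349 / 0.02657.
Step 3: k = 1.314 (mmol·L⁻¹)⁻¹·yr⁻¹.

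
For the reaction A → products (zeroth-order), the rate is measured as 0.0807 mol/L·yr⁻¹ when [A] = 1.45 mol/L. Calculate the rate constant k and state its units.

0.0807 mol/L·yr⁻¹

Step 1: For a zeroth-order reaction, rate = k (independent of concentration).
Step 2: k = rate = 0.0807 mol/L·yr⁻¹.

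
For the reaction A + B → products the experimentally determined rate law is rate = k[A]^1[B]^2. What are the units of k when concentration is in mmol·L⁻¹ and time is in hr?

(mmol·L⁻¹)⁻²·hr⁻¹

Step 1: Overall order = 1 + 2 = 3.
Step 2: rate has units mmol·L⁻¹·hr⁻¹; [A]^1[B]^2 has units (mmol·L⁻¹)^3.
Step 3: k = rate/([A]^1[B]^2), so units of k = (mmol·L⁻¹)^(1-3)·hr⁻¹ = (mmol·L⁻¹)⁻²·hr⁻¹.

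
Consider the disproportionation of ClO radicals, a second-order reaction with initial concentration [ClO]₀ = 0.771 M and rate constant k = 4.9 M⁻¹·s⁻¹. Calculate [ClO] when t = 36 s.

0.005628 M

Step 1: For a second-order reaction: 1/[ClO] = 1/[ClO]₀ + kt
Step 2: 1/[ClO] = 1/0.771 + 4.9 × 36
Step 3: 1/[ClO] = 1.297 + 176.4 = 177.7
Step 4: [ClO] = 1/177.7 = 0.005628 M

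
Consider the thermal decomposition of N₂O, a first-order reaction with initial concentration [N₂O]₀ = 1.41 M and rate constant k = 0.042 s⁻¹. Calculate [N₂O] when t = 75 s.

0.06042 M

Step 1: For a first-order reaction: [N₂O] = [N₂O]₀ × e^(-kt)
Step 2: [N₂O] = 1.41 × e^(-0.042 × 75)
Step 3: [N₂O] = 1.41 × e^(-3.15)
Step 4: [N₂O] = 1.41 × 0.0428521 = 0.06042 M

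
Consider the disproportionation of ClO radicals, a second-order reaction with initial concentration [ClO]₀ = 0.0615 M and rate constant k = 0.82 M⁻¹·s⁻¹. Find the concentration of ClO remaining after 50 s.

0.01746 M

Step 1: For a second-order reaction: 1/[ClO] = 1/[ClO]₀ + kt
Step 2: 1/[ClO] = 1/0.0615 + 0.82 × 50
Step 3: 1/[ClO] = 16.26 + 41 = 57.26
Step 4: [ClO] = 1/57.26 = 0.01746 M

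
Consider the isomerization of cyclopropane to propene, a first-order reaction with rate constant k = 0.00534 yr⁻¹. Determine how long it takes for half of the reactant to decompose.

129.8 yr

Step 1: For a first-order reaction, t₁/₂ = ln(2)/k
Step 2: t₁/₂ = ln(2)/0.00534
Step 3: t₁/₂ = 0.6931/0.00534 = 129.8 yr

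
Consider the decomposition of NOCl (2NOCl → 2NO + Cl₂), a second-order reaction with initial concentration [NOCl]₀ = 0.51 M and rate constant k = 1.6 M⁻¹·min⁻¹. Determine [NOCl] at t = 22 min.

0.02691 M

Step 1: For a second-order reaction: 1/[NOCl] = 1/[NOCl]₀ + kt
Step 2: 1/[NOCl] = 1/0.51 + 1.6 × 22
Step 3: 1/[NOCl] = 1.961 + 35.2 = 37.16
Step 4: [NOCl] = 1/37.16 = 0.02691 M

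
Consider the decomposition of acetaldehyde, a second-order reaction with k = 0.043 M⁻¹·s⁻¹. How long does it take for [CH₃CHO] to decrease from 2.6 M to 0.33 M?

61.53 s

Step 1: For second-order: t = (1/[CH₃CHO] - 1/[CH₃CHO]₀)/k
Step 2: t = (1/0.33 - 1/2.6)/0.043
Step 3: t = (3.03 - 0.3846)/0.043
Step 4: t = 2.646/0.043 = 61.53 s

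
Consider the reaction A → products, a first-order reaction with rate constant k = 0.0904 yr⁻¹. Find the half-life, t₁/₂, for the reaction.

7.668 yr

Step 1: For a first-order reaction, t₁/₂ = ln(2)/k
Step 2: t₁/₂ = ln(2)/0.0904
Step 3: t₁/₂ = 0.6931/0.0904 = 7.668 yr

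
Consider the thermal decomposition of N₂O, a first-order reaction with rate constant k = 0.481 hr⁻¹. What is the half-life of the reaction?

1.441 hr

Step 1: For a first-order reaction, t₁/₂ = ln(2)/k
Step 2: t₁/₂ = ln(2)/0.481
Step 3: t₁/₂ = 0.6931/0.481 = 1.441 hr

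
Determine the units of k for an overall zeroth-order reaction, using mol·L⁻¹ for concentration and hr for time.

mol·L⁻¹·hr⁻¹

Step 1: For overall order n, rate = k × (concentration)^n.
Step 2: Rate has units mol·L⁻¹·hr⁻¹; concentration term has units (mol·L⁻¹)^0.
Step 3: k = rate / (concentration)^n, so units of k = (mol·L⁻¹)^(1-0)·hr⁻¹ = mol·L⁻¹·hr⁻¹.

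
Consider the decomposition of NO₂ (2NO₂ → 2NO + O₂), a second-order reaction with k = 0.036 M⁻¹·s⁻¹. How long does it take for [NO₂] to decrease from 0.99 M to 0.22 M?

98.2 s

Step 1: For second-order: t = (1/[NO₂] - 1/[NO₂]₀)/k
Step 2: t = (1/0.22 - 1/0.99)/0.036
Step 3: t = (4.545 - 1.01)/0.036
Step 4: t = 3.535/0.036 = 98.2 s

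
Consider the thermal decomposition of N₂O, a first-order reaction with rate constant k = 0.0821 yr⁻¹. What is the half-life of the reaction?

8.443 yr

Step 1: For a first-order reaction, t₁/₂ = ln(2)/k
Step 2: t₁/₂ = ln(2)/0.0821
Step 3: t₁/₂ = 0.6931/0.0821 = 8.443 yr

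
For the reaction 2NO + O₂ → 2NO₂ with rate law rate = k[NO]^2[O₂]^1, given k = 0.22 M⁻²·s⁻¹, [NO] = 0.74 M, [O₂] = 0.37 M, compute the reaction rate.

0.04457 M/s

Step 1: The rate law is rate = k[NO]^2[O₂]^1
Step 2: Substitute: rate = 0.22 × (0.74)^2 × (0.37)^1
Step 3: rate = 0.22 × 0.5476 × 0.37 = 0.0445746 M/s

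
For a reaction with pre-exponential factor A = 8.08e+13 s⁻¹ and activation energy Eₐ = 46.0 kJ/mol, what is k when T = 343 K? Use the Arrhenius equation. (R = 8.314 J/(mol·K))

7.98e+06 s⁻¹

Step 1: Use the Arrhenius equation: k = A × exp(-Eₐ/RT)
Step 2: Convert Eₐ to J/mol: 46.0 kJ/mol = 46000 J/mol
Step 3: Calculate the exponent: -Eₐ/(RT) = -46000/(8.314 × 343) = -16.13072
Step 4: k = 8.08e+13 × exp(-16.13072)
Step 5: k = 8.08e+13 × 9.87455e-08 = 7.9786e+06 s⁻¹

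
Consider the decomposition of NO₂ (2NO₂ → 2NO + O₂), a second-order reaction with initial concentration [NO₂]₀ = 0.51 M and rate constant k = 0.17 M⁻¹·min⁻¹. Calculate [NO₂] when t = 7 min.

0.3174 M

Step 1: For a second-order reaction: 1/[NO₂] = 1/[NO₂]₀ + kt
Step 2: 1/[NO₂] = 1/0.51 + 0.17 × 7
Step 3: 1/[NO₂] = 1.961 + 1.19 = 3.151
Step 4: [NO₂] = 1/3.151 = 0.3174 M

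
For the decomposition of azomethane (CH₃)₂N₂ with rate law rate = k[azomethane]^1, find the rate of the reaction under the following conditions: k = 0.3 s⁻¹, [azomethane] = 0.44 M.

0.132 M/s

Step 1: Identify the rate law: rate = k[azomethane]^1
Step 2: Substitute values: rate = 0.3 × (0.44)^1
Step 3: Calculate: rate = 0.3 × 0.44 = 0.132 M/s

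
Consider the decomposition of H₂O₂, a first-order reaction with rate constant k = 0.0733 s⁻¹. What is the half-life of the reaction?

9.456 s

Step 1: For a first-order reaction, t₁/₂ = ln(2)/k
Step 2: t₁/₂ = ln(2)/0.0733
Step 3: t₁/₂ = 0.6931/0.0733 = 9.456 s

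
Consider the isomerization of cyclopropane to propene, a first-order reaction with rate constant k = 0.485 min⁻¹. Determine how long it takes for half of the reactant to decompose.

1.429 min

Step 1: For a first-order reaction, t₁/₂ = ln(2)/k
Step 2: t₁/₂ = ln(2)/0.485
Step 3: t₁/₂ = 0.6931/0.485 = 1.429 min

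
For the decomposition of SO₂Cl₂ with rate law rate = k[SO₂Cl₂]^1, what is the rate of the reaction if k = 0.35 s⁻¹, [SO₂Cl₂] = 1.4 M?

0.49 M/s

Step 1: Identify the rate law: rate = k[SO₂Cl₂]^1
Step 2: Substitute values: rate = 0.35 × (1.4)^1
Step 3: Calculate: rate = 0.35 × 1.4 = 0.49 M/s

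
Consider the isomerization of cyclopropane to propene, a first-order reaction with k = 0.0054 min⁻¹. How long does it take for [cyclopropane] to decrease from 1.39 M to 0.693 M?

128.9 min

Step 1: For first-order: t = ln([cyclopropane]₀/[cyclopropane])/k
Step 2: t = ln(1.39/0.693)/0.0054
Step 3: t = ln(2.006)/0.0054
Step 4: t = 0.696/0.0054 = 128.9 min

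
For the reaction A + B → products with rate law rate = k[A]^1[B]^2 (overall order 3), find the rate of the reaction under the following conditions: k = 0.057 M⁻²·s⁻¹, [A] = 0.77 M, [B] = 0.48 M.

0.01011 M/s

Step 1: The rate law is rate = k[A]^1[B]^2, overall order = 1+2 = 3
Step 2: Substitute values: rate = 0.057 × (0.77)^1 × (0.48)^2
Step 3: rate = 0.057 × 0.77 × 0.2304 = 0.0101123 M/s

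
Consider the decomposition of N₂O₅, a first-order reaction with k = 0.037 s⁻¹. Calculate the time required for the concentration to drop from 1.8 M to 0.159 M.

65.58 s

Step 1: For first-order: t = ln([N₂O₅]₀/[N₂O₅])/k
Step 2: t = ln(1.8/0.159)/0.037
Step 3: t = ln(11.32)/0.037
Step 4: t = 2.427/0.037 = 65.58 s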